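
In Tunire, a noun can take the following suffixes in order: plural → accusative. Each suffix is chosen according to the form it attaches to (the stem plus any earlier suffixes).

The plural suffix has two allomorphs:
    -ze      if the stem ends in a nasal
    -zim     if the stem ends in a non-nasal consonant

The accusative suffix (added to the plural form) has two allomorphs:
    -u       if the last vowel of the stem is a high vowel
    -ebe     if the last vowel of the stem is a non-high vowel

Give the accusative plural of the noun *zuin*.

*zuin*: final consonant = /n/, a nasal → -ze → *zuinze*.
The plural form *zuinze*: last vowel = /e/, a non-high vowel → -ebe → *zuinzeebe*.

zuinzeebe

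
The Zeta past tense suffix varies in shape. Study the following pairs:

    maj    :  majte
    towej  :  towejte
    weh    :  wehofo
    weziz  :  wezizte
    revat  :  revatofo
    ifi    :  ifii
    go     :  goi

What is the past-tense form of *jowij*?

The suffix is conditioned by the final sound: -ofo when the stem ends in a voiceless consonant (*weh*, *revat*); -te when the stem ends in a voiced consonant (*maj*, *towej*, *weziz*); -i when the stem ends in a vowel (*ifi*, *go*).
Since the final sound of *jowij* is /j/ (a voiced consonant), it takes -te, giving *jowijte*.

jowijte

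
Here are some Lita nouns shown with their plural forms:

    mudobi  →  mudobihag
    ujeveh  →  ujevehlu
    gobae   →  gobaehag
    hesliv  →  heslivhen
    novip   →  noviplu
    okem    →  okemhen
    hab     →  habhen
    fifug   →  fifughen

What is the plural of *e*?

The suffix is conditioned by the final sound: -lu when the stem ends in a voiceless consonant (*ujeveh*, *novip*); -hen when the stem ends in a voiced consonant (*hesliv*, *okem*, *hab*, *fifug*); -hag when the stem ends in a vowel (*mudobi*, *gobae*).
*e*: final sound = /e/, a vowel → -hag → *ehag*.

ehag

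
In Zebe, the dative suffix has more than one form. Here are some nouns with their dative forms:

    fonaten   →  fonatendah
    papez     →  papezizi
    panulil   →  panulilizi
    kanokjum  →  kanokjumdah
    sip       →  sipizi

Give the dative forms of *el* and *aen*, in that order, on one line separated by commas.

elizi, aendah

The pattern is nasality of the final consonant: -dah when the stem ends in a nasal (*fonaten*, *kanokjum*); -izi when the stem ends in a non-nasal consonant (*papez*, *panulil*, *sip*).
*el*: final consonant = /l/, non-nasal → -izi → *elizi*.
The final consonant of *aen* is /n/, which is a nasal, so the suffix is -dah, giving *aendah*.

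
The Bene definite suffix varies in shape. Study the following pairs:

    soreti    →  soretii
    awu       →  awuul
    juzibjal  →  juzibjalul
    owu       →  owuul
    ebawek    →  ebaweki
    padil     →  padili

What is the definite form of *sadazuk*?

Looking at the last vowel of each stem: -i when the last vowel of the stem is a front vowel (*soreti*, *ebawek*, *padil*); -ul when the last vowel of the stem is a back vowel (*awu*, *juzibjal*, *owu*).
*sadazuk* — last vowel /u/ (a back vowel) → -ul → *sadazukul*.

sadazukul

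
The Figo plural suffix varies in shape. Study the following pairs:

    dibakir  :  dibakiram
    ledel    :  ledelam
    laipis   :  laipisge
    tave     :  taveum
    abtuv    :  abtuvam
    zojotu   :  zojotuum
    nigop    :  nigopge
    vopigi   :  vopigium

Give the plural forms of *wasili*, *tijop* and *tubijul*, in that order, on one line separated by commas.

wasilium, tijopge, tubijulam

The pattern is voicing of the final sound: -ge when the stem ends in a voiceless consonant (*laipis*, *nigop*); -am when the stem ends in a voiced consonant (*dibakir*, *ledel*, *abtuv*); -um when the stem ends in a vowel (*tave*, *zojotu*, *vopigi*).
*wasili*: final sound = /i/, a vowel → -um → *wasilium*.
*tijop* — final sound /p/ (a voiceless consonant) → -ge → *tijopge*.
Since the final sound of *tubijul* is /l/ (a voiced consonant), it takes -am, giving *tubijulam*.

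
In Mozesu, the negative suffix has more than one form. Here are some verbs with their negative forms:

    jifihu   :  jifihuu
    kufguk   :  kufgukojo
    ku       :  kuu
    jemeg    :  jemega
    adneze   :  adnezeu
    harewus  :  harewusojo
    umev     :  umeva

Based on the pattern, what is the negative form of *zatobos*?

The alternation tracks the final sound of the stem — -ojo when the stem ends in a voiceless consonant (*kufguk*, *harewus*); -a when the stem ends in a voiced consonant (*jemeg*, *umev*); -u when the stem ends in a vowel (*jifihu*, *ku*, *adneze*).
*zatobos* — final sound /s/ (a voiceless consonant) → -ojo → *zatobosojo*.

zatobosojo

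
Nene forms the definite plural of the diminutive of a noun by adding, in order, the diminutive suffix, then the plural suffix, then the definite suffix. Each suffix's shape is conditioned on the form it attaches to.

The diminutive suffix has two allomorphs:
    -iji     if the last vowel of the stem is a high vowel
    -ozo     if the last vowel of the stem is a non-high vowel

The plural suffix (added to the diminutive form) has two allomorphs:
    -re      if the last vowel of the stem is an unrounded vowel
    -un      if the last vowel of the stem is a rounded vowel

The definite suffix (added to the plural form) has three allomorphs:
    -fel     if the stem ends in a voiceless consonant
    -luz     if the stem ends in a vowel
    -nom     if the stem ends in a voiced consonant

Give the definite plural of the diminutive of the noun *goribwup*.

goribwupijireluz

*goribwup* — last vowel /u/ (a high vowel) → -iji → *goribwupiji*.
The diminutive form *goribwupiji*: last vowel = /i/, an unrounded vowel → -re → *goribwupijire*.
The plural form *goribwupijire* — final sound /e/ (a vowel) → -luz → *goribwupijireluz*.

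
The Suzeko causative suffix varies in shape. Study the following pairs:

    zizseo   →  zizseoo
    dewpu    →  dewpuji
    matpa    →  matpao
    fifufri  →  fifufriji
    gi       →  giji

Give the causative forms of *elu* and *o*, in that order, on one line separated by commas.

The pattern is height harmony: -ji when the last vowel of the stem is a high vowel (*dewpu*, *fifufri*, *gi*); -o when the last vowel of the stem is a non-high vowel (*zizseo*, *matpa*).
The last vowel of *elu* is /u/, which is a high vowel, so the suffix is -ji, giving *eluji*.
*o* — last vowel /o/ (a non-high vowel) → -o → *oo*.

eluji, oo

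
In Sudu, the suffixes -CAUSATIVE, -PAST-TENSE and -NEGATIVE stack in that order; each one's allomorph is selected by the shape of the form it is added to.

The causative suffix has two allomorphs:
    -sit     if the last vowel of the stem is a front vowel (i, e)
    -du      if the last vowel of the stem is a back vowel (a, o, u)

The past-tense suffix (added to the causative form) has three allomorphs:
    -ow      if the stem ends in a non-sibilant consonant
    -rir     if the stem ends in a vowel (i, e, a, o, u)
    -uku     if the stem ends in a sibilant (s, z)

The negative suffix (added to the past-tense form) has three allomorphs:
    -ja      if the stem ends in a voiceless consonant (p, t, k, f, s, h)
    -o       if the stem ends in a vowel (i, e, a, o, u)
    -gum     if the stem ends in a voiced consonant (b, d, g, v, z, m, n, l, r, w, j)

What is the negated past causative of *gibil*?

gibilsitowgum

Since the last vowel of *gibil* is /i/ (a front vowel), it takes -sit, giving *gibilsit*.
The causative form *gibilsit*: final sound = /t/, a non-sibilant consonant → -ow → *gibilsitow*.
The past-tense form *gibilsitow* — final sound /w/ (a voiced consonant) → -gum → *gibilsitowgum*.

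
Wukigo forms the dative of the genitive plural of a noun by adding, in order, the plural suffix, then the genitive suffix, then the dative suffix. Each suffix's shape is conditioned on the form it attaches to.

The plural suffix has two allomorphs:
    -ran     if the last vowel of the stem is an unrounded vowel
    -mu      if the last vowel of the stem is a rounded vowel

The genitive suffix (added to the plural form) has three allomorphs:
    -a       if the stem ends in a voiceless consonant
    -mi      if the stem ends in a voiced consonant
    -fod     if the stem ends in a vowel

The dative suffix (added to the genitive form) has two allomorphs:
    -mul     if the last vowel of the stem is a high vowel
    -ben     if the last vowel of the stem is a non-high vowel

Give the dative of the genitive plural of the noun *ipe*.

Since the last vowel of *ipe* is /e/ (an unrounded vowel), it takes -ran, giving *iperan*.
The plural form *iperan*: final sound = /n/, a voiced consonant → -mi → *iperanmi*.
The genitive form *iperanmi* — last vowel /i/ (a high vowel) → -mul → *iperanmimul*.

iperanmimul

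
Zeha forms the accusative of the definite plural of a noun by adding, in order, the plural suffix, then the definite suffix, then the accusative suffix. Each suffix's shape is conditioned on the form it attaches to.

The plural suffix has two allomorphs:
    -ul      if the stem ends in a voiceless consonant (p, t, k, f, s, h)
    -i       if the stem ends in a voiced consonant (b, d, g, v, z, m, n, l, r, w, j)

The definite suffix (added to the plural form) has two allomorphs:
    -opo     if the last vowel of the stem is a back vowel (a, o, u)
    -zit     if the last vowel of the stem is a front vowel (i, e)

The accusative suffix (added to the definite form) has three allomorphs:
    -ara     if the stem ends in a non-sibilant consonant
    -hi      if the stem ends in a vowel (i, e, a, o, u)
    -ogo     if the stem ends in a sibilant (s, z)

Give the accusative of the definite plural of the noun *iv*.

ivizitara

*iv*: final consonant = /v/, voiced → -i → *ivi*.
The plural form *ivi* — last vowel /i/ (a front vowel) → -zit → *ivizit*.
The final sound of the definite form *ivizit* is /t/, which is a non-sibilant consonant, so the accusative suffix is -ara, giving *ivizitara*.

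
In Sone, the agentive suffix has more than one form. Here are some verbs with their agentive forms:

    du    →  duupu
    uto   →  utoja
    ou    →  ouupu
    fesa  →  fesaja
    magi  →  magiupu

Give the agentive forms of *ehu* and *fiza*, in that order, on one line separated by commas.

ehuupu, fizaja

The suffix is conditioned by the last vowel: -upu when the last vowel of the stem is a high vowel (*du*, *ou*, *magi*); -ja when the last vowel of the stem is a non-high vowel (*uto*, *fesa*).
Since the last vowel of *ehu* is /u/ (a high vowel), it takes -upu, giving *ehuupu*.
*fiza*: last vowel = /a/, a non-high vowel → -ja → *fizaja*.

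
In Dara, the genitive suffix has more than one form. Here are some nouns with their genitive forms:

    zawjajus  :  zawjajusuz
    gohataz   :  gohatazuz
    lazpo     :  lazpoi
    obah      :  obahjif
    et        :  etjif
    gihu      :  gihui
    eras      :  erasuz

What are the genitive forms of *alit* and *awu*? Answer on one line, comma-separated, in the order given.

The alternation tracks the final sound of the stem — -uz when the stem ends in a sibilant (*zawjajus*, *gohataz*, *eras*); -jif when the stem ends in a non-sibilant consonant (*obah*, *et*); -i when the stem ends in a vowel (*lazpo*, *gihu*).
*alit*: final sound = /t/, a non-sibilant consonant → -jif → *alitjif*.
Since the final sound of *awu* is /u/ (a vowel), it takes -i, giving *awui*.

alitjif, awui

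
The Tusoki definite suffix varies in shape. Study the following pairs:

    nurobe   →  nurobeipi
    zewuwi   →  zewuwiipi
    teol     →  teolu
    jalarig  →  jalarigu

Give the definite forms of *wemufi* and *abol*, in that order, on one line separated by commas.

wemufiipi, abolu

The suffix is conditioned by the final sound: -u when the stem ends in a consonant (*teol*, *jalarig*); -ipi when the stem ends in a vowel (*nurobe*, *zewuwi*).
The final sound of *wemufi* is /i/, which is a vowel, so the suffix is -ipi, giving *wemufiipi*.
*abol*: final sound = /l/, a consonant → -u → *abolu*.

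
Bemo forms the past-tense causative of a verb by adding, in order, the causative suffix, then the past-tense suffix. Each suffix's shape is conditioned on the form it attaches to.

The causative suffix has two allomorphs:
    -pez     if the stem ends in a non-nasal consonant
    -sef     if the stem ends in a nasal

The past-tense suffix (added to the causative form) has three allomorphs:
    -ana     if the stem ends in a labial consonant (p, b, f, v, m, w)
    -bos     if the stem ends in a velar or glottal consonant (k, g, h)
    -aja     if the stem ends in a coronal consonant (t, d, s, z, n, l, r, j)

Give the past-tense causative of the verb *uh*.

uhpezaja

Since the final consonant of *uh* is /h/ (non-nasal), it takes -pez, giving *uhpez*.
The causative form *uhpez* — final consonant /z/ (coronal) → -aja → *uhpezaja*.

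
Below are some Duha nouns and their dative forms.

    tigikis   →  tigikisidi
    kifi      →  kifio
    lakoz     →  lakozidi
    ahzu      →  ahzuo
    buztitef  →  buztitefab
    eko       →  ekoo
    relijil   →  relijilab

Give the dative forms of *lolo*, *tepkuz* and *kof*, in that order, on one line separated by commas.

The pattern is sibilance of the final sound: -idi when the stem ends in a sibilant (*tigikis*, *lakoz*); -ab when the stem ends in a non-sibilant consonant (*buztitef*, *relijil*); -o when the stem ends in a vowel (*kifi*, *ahzu*, *eko*).
Since the final sound of *lolo* is /o/ (a vowel), it takes -o, giving *loloo*.
*tepkuz* — final sound /z/ (a sibilant) → -idi → *tepkuzidi*.
Since the final sound of *kof* is /f/ (a non-sibilant consonant), it takes -ab, giving *kofab*.

loloo, tepkuzidi, kofab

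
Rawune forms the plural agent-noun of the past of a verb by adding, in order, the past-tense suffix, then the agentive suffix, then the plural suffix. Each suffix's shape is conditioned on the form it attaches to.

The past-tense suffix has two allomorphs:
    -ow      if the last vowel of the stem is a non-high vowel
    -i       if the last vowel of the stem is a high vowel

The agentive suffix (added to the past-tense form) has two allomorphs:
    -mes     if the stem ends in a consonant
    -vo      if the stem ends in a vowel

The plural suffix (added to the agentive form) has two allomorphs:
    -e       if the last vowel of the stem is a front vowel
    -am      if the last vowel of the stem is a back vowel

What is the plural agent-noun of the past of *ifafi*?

ifafiivoam

*ifafi* — last vowel /i/ (a high vowel) → -i → *ifafii*.
The past-tense form *ifafii*: final sound = /i/, a vowel → -vo → *ifafiivo*.
The last vowel of the agentive form *ifafiivo* is /o/, which is a back vowel, so the plural suffix is -am, giving *ifafiivoam*.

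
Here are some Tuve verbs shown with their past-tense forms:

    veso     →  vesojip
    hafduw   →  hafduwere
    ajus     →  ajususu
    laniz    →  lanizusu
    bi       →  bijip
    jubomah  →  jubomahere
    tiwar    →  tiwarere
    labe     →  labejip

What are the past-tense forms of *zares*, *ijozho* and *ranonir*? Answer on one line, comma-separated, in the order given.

The pattern is sibilance of the final sound: -usu when the stem ends in a sibilant (*ajus*, *laniz*); -ere when the stem ends in a non-sibilant consonant (*hafduw*, *jubomah*, *tiwar*); -jip when the stem ends in a vowel (*veso*, *bi*, *labe*).
The final sound of *zares* is /s/, which is a sibilant, so the suffix is -usu, giving *zaresusu*.
*ijozho*: final sound = /o/, a vowel → -jip → *ijozhojip*.
Since the final sound of *ranonir* is /r/ (a non-sibilant consonant), it takes -ere, giving *ranonirere*.

zaresusu, ijozhojip, ranonirere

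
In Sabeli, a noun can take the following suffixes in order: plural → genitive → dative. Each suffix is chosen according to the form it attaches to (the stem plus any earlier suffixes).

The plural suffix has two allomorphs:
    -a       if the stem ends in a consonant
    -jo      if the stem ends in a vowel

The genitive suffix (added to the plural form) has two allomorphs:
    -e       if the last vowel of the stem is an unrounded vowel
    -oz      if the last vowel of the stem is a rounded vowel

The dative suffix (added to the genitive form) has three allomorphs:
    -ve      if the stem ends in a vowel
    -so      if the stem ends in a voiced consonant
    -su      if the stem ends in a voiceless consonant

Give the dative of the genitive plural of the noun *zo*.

Since the final sound of *zo* is /o/ (a vowel), it takes -jo, giving *zojo*.
Since the last vowel of the plural form *zojo* is /o/ (a rounded vowel), it takes -oz, giving *zojooz*.
The final sound of the genitive form *zojooz* is /z/, which is a voiced consonant, so the dative suffix is -so, giving *zojoozso*.

zojoozso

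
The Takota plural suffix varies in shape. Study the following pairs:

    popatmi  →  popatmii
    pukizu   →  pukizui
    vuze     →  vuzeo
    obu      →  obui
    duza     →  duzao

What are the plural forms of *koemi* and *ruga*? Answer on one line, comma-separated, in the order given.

koemii, rugao

Looking at the last vowel of each stem: -i when the last vowel of the stem is a high vowel (*popatmi*, *pukizu*, *obu*); -o when the last vowel of the stem is a non-high vowel (*vuze*, *duza*).
*koemi*: last vowel = /i/, a high vowel → -i → *koemii*.
*ruga*: last vowel = /a/, a non-high vowel → -o → *rugao*.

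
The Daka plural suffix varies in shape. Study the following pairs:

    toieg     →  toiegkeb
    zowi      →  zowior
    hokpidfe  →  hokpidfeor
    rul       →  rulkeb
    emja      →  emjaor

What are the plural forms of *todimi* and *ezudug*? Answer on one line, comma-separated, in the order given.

The pattern is consonant vs. vowel: -keb when the stem ends in a consonant (*toieg*, *rul*); -or when the stem ends in a vowel (*zowi*, *hokpidfe*, *emja*).
Since the final sound of *todimi* is /i/ (a vowel), it takes -or, giving *todimior*.
*ezudug* — final sound /g/ (a consonant) → -keb → *ezudugkeb*.

todimior, ezudugkeb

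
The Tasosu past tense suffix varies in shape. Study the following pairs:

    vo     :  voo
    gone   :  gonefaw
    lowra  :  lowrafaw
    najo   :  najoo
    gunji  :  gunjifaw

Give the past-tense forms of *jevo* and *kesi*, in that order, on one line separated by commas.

jevoo, kesifaw

The pattern is rounding harmony: -o when the last vowel of the stem is a rounded vowel (*vo*, *najo*); -faw when the last vowel of the stem is an unrounded vowel (*gone*, *lowra*, *gunji*).
Since the last vowel of *jevo* is /o/ (a rounded vowel), it takes -o, giving *jevoo*.
The last vowel of *kesi* is /i/, which is an unrounded vowel, so the suffix is -faw, giving *kesifaw*.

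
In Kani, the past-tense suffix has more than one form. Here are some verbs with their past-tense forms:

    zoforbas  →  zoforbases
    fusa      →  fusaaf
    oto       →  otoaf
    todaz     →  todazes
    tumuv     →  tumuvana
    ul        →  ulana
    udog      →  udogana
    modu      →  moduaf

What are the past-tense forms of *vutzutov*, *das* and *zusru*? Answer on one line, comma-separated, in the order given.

The pattern is sibilance of the final sound: -es when the stem ends in a sibilant (*zoforbas*, *todaz*); -ana when the stem ends in a non-sibilant consonant (*tumuv*, *ul*, *udog*); -af when the stem ends in a vowel (*fusa*, *oto*, *modu*).
*vutzutov* — final sound /v/ (a non-sibilant consonant) → -ana → *vutzutovana*.
*das* — final sound /s/ (a sibilant) → -es → *dases*.
The final sound of *zusru* is /u/, which is a vowel, so the suffix is -af, giving *zusruaf*.

vutzutovana, dases, zusruaf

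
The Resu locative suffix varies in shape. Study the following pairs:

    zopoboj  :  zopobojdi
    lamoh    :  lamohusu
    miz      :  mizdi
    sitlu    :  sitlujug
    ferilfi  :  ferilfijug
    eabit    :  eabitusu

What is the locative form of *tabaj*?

tabajdi

Looking at the final sound of each stem: -usu when the stem ends in a voiceless consonant (*lamoh*, *eabit*); -di when the stem ends in a voiced consonant (*zopoboj*, *miz*); -jug when the stem ends in a vowel (*sitlu*, *ferilfi*).
*tabaj*: final sound = /j/, a voiced consonant → -di → *tabajdi*.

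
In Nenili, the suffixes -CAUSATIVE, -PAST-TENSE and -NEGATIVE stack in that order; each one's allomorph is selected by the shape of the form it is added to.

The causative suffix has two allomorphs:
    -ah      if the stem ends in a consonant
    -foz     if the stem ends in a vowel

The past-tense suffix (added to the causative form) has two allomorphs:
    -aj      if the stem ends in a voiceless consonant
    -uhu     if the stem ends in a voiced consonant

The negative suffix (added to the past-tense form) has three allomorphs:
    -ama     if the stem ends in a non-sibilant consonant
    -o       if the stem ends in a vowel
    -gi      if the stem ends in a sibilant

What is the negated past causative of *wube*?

wubefozuhuo

*wube* — final sound /e/ (a vowel) → -foz → *wubefoz*.
The causative form *wubefoz* — final consonant /z/ (voiced) → -uhu → *wubefozuhu*.
Since the final sound of the past-tense form *wubefozuhu* is /u/ (a vowel), it takes -o, giving *wubefozuhuo*.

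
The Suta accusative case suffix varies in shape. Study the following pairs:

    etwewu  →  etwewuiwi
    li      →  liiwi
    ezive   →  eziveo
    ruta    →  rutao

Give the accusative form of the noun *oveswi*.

Looking at the last vowel of each stem: -iwi when the last vowel of the stem is a high vowel (*etwewu*, *li*); -o when the last vowel of the stem is a non-high vowel (*ezive*, *ruta*).
*oveswi*: last vowel = /i/, a high vowel → -iwi → *oveswiiwi*.

oveswiiwi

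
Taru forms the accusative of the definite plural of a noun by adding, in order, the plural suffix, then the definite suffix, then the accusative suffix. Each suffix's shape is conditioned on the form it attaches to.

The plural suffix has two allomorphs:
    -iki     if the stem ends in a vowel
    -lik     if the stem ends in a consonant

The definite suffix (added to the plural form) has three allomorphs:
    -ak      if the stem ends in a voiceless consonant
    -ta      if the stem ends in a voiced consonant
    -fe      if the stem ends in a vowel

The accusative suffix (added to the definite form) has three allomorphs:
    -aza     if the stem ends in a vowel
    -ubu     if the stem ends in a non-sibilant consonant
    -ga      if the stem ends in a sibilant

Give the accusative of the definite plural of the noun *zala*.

zalaikifeaza

Since the final sound of *zala* is /a/ (a vowel), it takes -iki, giving *zalaiki*.
The plural form *zalaiki* — final sound /i/ (a vowel) → -fe → *zalaikife*.
The definite form *zalaikife* — final sound /e/ (a vowel) → -aza → *zalaikifeaza*.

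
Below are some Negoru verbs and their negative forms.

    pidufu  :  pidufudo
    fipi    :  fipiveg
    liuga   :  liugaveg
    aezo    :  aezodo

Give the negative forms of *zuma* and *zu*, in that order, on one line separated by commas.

zumaveg, zudo

Looking at the last vowel of each stem: -do when the last vowel of the stem is a rounded vowel (*pidufu*, *aezo*); -veg when the last vowel of the stem is an unrounded vowel (*fipi*, *liuga*).
Since the last vowel of *zuma* is /a/ (an unrounded vowel), it takes -veg, giving *zumaveg*.
Since the last vowel of *zu* is /u/ (a rounded vowel), it takes -do, giving *zudo*.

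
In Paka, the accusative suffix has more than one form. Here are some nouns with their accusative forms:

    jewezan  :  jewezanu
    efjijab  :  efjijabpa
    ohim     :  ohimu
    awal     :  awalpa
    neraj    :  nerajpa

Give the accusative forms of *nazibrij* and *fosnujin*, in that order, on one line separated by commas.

nazibrijpa, fosnujinu

The alternation tracks the final consonant of the stem — -u when the stem ends in a nasal (*jewezan*, *ohim*); -pa when the stem ends in a non-nasal consonant (*efjijab*, *awal*, *neraj*).
The final consonant of *nazibrij* is /j/, which is non-nasal, so the suffix is -pa, giving *nazibrijpa*.
The final consonant of *fosnujin* is /n/, which is a nasal, so the suffix is -u, giving *fosnujinu*.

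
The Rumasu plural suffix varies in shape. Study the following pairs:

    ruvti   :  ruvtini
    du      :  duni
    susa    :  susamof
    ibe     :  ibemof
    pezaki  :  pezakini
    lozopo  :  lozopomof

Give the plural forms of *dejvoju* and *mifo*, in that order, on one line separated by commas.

The alternation tracks the last vowel of the stem — -ni when the last vowel of the stem is a high vowel (*ruvti*, *du*, *pezaki*); -mof when the last vowel of the stem is a non-high vowel (*susa*, *ibe*, *lozopo*).
*dejvoju*: last vowel = /u/, a high vowel → -ni → *dejvojuni*.
*mifo* — last vowel /o/ (a non-high vowel) → -mof → *mifomof*.

dejvojuni, mifomof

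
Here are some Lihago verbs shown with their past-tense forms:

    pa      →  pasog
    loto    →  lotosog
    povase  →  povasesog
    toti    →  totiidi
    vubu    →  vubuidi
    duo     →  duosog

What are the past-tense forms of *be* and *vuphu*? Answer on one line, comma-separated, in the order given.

The alternation tracks the last vowel of the stem — -idi when the last vowel of the stem is a high vowel (*toti*, *vubu*); -sog when the last vowel of the stem is a non-high vowel (*pa*, *loto*, *povase*, *duo*).
The last vowel of *be* is /e/, which is a non-high vowel, so the suffix is -sog, giving *besog*.
The last vowel of *vuphu* is /u/, which is a high vowel, so the suffix is -idi, giving *vuphuidi*.

besog, vuphuidi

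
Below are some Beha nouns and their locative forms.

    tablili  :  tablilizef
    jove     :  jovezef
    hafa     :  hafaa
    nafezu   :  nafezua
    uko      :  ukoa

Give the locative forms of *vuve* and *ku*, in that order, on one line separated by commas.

vuvezef, kua

The suffix is conditioned by the last vowel: -zef when the last vowel of the stem is a front vowel (*tablili*, *jove*); -a when the last vowel of the stem is a back vowel (*hafa*, *nafezu*, *uko*).
Since the last vowel of *vuve* is /e/ (a front vowel), it takes -zef, giving *vuvezef*.
*ku* — last vowel /u/ (a back vowel) → -a → *kua*.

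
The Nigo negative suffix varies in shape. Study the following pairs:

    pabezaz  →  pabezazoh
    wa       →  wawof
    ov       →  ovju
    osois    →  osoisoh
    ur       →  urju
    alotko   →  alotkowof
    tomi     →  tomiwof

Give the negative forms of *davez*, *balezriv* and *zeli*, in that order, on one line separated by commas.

The pattern is sibilance of the final sound: -oh when the stem ends in a sibilant (*pabezaz*, *osois*); -ju when the stem ends in a non-sibilant consonant (*ov*, *ur*); -wof when the stem ends in a vowel (*wa*, *alotko*, *tomi*).
Since the final sound of *davez* is /z/ (a sibilant), it takes -oh, giving *davezoh*.
*balezriv*: final sound = /v/, a non-sibilant consonant → -ju → *balezrivju*.
Since the final sound of *zeli* is /i/ (a vowel), it takes -wof, giving *zeliwof*.

davezoh, balezrivju, zeliwof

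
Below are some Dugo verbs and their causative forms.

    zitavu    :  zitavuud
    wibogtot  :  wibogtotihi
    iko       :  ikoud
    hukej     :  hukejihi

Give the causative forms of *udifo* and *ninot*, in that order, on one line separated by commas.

Looking at the final sound of each stem: -ihi when the stem ends in a consonant (*wibogtot*, *hukej*); -ud when the stem ends in a vowel (*zitavu*, *iko*).
*udifo*: final sound = /o/, a vowel → -ud → *udifoud*.
The final sound of *ninot* is /t/, which is a consonant, so the suffix is -ihi, giving *ninotihi*.

udifoud, ninotihi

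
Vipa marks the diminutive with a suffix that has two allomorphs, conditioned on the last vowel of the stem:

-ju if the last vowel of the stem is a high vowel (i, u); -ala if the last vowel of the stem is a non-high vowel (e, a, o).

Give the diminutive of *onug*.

onugju

The last vowel of *onug* is /u/, which is a high vowel, so the suffix is -ju, giving *onugju*.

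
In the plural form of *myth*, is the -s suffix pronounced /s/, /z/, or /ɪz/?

/s/

The stem *myth* ends in a voiceless non-sibilant consonant.
The plural suffix surfaces as /ɪz/ after sibilants, /s/ after other voiceless consonants, and /z/ after other voiced sounds.
So the plural -s on *myth* is pronounced /s/.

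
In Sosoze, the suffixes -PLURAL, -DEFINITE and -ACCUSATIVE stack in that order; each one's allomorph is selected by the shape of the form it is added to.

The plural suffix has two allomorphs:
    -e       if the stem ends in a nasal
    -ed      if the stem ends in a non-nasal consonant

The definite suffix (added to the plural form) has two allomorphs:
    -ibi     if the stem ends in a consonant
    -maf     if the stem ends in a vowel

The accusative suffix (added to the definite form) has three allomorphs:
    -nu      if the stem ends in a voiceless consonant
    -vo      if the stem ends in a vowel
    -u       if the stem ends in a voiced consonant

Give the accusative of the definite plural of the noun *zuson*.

zusonemafnu

The final consonant of *zuson* is /n/, which is a nasal, so the plural suffix is -e, giving *zusone*.
The plural form *zusone*: final sound = /e/, a vowel → -maf → *zusonemaf*.
Since the final sound of the definite form *zusonemaf* is /f/ (a voiceless consonant), it takes -nu, giving *zusonemafnu*.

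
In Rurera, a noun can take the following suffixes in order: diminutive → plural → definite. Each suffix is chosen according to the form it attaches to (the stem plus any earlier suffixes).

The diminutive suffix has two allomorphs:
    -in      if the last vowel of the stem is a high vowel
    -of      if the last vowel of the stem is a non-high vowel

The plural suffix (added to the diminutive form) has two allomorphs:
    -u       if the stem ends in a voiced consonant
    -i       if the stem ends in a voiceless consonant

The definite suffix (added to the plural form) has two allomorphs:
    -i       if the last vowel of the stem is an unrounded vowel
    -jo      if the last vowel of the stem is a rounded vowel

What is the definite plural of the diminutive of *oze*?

ozeofii

The last vowel of *oze* is /e/, which is a non-high vowel, so the diminutive suffix is -of, giving *ozeof*.
The diminutive form *ozeof* — final consonant /f/ (voiceless) → -i → *ozeofi*.
Since the last vowel of the plural form *ozeofi* is /i/ (an unrounded vowel), it takes -i, giving *ozeofii*.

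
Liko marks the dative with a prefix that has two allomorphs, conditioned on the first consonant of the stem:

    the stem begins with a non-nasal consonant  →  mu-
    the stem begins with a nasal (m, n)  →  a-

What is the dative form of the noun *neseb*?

aneseb

*neseb* — first consonant /n/ (a nasal) → a- → *aneseb*.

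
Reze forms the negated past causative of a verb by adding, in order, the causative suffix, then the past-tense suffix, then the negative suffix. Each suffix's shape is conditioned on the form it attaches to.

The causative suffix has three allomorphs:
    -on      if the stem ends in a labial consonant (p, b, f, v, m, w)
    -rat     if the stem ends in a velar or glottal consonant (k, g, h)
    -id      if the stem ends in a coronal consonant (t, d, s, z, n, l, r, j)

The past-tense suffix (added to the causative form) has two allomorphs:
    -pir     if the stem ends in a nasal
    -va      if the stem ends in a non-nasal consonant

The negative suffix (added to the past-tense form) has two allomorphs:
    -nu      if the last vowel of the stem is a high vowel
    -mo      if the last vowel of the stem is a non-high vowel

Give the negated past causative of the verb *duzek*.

duzekratvamo

*duzek* — final consonant /k/ (velar/glottal) → -rat → *duzekrat*.
The causative form *duzekrat*: final consonant = /t/, non-nasal → -va → *duzekratva*.
The past-tense form *duzekratva*: last vowel = /a/, a non-high vowel → -mo → *duzekratvamo*.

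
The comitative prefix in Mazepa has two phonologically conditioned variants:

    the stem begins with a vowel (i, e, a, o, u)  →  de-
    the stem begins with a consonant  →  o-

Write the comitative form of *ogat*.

The first sound of *ogat* is /o/, which is a vowel, so the prefix is de-, giving *deogat*.

deogat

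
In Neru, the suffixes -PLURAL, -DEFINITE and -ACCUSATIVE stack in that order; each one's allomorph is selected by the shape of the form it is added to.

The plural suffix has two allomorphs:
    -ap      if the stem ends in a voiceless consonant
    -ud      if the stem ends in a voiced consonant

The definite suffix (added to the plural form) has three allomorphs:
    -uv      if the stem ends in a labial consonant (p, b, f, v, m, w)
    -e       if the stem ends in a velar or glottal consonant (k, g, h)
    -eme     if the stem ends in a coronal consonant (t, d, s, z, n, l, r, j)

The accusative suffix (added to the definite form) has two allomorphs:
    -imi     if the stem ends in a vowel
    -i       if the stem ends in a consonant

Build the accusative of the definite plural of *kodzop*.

The final consonant of *kodzop* is /p/, which is voiceless, so the plural suffix is -ap, giving *kodzopap*.
Since the final consonant of the plural form *kodzopap* is /p/ (labial), it takes -uv, giving *kodzopapuv*.
The definite form *kodzopapuv* — final sound /v/ (a consonant) → -i → *kodzopapuvi*.

kodzopapuvi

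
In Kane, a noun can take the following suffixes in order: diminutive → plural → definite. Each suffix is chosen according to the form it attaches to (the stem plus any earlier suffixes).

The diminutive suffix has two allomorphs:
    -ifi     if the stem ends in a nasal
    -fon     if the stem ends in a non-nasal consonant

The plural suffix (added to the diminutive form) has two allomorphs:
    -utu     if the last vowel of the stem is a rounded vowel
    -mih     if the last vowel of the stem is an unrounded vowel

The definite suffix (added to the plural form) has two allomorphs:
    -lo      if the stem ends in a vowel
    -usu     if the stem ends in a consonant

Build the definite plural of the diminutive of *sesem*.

sesemifimihusu

Since the final consonant of *sesem* is /m/ (a nasal), it takes -ifi, giving *sesemifi*.
Since the last vowel of the diminutive form *sesemifi* is /i/ (an unrounded vowel), it takes -mih, giving *sesemifimih*.
The plural form *sesemifimih*: final sound = /h/, a consonant → -usu → *sesemifimihusu*.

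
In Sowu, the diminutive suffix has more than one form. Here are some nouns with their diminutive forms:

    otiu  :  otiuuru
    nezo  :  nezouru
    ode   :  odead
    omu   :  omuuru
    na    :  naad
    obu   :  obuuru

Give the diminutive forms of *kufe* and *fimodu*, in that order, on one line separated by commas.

The suffix is conditioned by the last vowel: -uru when the last vowel of the stem is a rounded vowel (*otiu*, *nezo*, *omu*, *obu*); -ad when the last vowel of the stem is an unrounded vowel (*ode*, *na*).
The last vowel of *kufe* is /e/, which is an unrounded vowel, so the suffix is -ad, giving *kufead*.
*fimodu*: last vowel = /u/, a rounded vowel → -uru → *fimoduuru*.

kufead, fimoduuru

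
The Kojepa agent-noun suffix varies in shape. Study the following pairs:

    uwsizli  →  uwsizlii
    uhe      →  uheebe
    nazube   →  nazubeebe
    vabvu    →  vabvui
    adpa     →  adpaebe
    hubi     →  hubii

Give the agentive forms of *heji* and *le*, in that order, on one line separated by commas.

hejii, leebe

The suffix is conditioned by the last vowel: -i when the last vowel of the stem is a high vowel (*uwsizli*, *vabvu*, *hubi*); -ebe when the last vowel of the stem is a non-high vowel (*uhe*, *nazube*, *adpa*).
*heji*: last vowel = /i/, a high vowel → -i → *hejii*.
The last vowel of *le* is /e/, which is a non-high vowel, so the suffix is -ebe, giving *leebe*.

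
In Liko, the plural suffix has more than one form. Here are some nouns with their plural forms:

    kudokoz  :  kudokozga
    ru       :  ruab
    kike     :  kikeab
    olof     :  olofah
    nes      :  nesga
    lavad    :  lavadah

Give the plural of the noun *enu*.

The alternation tracks the final sound of the stem — -ga when the stem ends in a sibilant (*kudokoz*, *nes*); -ah when the stem ends in a non-sibilant consonant (*olof*, *lavad*); -ab when the stem ends in a vowel (*ru*, *kike*).
*enu*: final sound = /u/, a vowel → -ab → *enuab*.

enuab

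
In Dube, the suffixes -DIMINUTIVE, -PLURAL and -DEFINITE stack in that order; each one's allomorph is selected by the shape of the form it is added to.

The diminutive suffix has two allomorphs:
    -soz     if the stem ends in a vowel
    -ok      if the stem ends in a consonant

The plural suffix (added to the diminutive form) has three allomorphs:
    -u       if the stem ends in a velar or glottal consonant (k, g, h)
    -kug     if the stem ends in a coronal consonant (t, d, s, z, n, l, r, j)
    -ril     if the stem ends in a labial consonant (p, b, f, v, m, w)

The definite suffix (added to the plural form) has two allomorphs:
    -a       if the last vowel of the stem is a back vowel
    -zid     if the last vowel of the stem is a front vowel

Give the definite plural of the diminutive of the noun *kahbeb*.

kahbebokua

*kahbeb* — final sound /b/ (a consonant) → -ok → *kahbebok*.
The diminutive form *kahbebok*: final consonant = /k/, velar/glottal → -u → *kahbeboku*.
The plural form *kahbeboku* — last vowel /u/ (a back vowel) → -a → *kahbebokua*.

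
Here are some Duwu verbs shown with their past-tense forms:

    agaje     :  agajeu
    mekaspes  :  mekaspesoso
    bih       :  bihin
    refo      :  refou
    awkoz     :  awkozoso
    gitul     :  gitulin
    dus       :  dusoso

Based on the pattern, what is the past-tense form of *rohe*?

The suffix is conditioned by the final sound: -oso when the stem ends in a sibilant (*mekaspes*, *awkoz*, *dus*); -in when the stem ends in a non-sibilant consonant (*bih*, *gitul*); -u when the stem ends in a vowel (*agaje*, *refo*).
The final sound of *rohe* is /e/, which is a vowel, so the suffix is -u, giving *roheu*.

roheu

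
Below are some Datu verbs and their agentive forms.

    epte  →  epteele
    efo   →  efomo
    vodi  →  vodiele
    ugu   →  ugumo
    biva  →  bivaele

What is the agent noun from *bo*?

Looking at the last vowel of each stem: -mo when the last vowel of the stem is a rounded vowel (*efo*, *ugu*); -ele when the last vowel of the stem is an unrounded vowel (*epte*, *vodi*, *biva*).
The last vowel of *bo* is /o/, which is a rounded vowel, so the suffix is -mo, giving *bomo*.

bomo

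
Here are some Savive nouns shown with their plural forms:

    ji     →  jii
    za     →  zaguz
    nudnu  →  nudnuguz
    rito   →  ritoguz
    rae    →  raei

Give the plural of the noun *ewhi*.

The suffix is conditioned by the last vowel: -i when the last vowel of the stem is a front vowel (*ji*, *rae*); -guz when the last vowel of the stem is a back vowel (*za*, *nudnu*, *rito*).
The last vowel of *ewhi* is /i/, which is a front vowel, so the suffix is -i, giving *ewhii*.

ewhii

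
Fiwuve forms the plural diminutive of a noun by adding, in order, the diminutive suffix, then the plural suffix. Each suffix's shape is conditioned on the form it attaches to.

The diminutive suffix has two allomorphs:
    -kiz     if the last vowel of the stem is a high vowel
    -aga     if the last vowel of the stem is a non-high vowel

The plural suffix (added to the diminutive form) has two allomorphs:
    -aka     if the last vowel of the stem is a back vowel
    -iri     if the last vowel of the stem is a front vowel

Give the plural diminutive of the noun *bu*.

The last vowel of *bu* is /u/, which is a high vowel, so the diminutive suffix is -kiz, giving *bukiz*.
The last vowel of the diminutive form *bukiz* is /i/, which is a front vowel, so the plural suffix is -iri, giving *bukiziri*.

bukiziri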